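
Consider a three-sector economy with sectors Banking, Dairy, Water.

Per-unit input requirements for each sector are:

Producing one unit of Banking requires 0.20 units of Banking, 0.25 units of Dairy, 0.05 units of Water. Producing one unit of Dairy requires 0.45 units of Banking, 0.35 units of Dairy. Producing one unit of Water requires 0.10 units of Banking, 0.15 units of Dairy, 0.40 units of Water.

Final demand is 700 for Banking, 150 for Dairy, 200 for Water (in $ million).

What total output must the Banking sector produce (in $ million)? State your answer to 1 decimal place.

x_1 = 1429.3

I − A =
  [   0.80    -0.45    -0.10]
  [  -0.25     0.65    -0.15]
  [  -0.05     0.00     0.60]
Cofactors of I−A, C_ij = (−1)^(i+j)·(minor ij) (rows/columns in the sector order above):
  C_11 = (0.65)(0.60) − (-0.15)(0.00) = 0.3900
  C_12 = −[(-0.25)(0.60) − (-0.15)(-0.05)] = 0.1575
  C_13 = (-0.25)(0.00) − (0.65)(-0.05) = 0.0325
  C_21 = −[(-0.45)(0.60) − (-0.10)(0.00)] = 0.2700
  C_22 = (0.80)(0.60) − (-0.10)(-0.05) = 0.4750
  C_23 = −[(0.80)(0.00) − (-0.45)(-0.05)] = 0.0225
  C_31 = (-0.45)(-0.15) − (-0.10)(0.65) = 0.1325
  C_32 = −[(0.80)(-0.15) − (-0.10)(-0.25)] = 0.1450
  C_33 = (0.80)(0.65) − (-0.45)(-0.25) = 0.4075
det(I−A) = Σ_j (I−A)_1j·C_1j = (0.80)(0.3900) + (-0.45)(0.1575) + (-0.10)(0.0325) = 0.237875
adj(I−A) = Cᵀ =
  [ 0.3900   0.2700   0.1325]
  [ 0.1575   0.4750   0.1450]
  [ 0.0325   0.0225   0.4075]
(I − A)⁻¹ = adj(I−A) / det(I−A) ≈
  [   1.6395     1.1350     0.5570]
  [   0.6621     1.9968     0.6096]
  [   0.1366     0.0946     1.7131]
x = (I − A)⁻¹ d = adj(I−A)·d / det(I−A), with det(I−A) = 0.237875:
  x_1 = (0.3900·700 + 0.2700·150 + 0.1325·200) / 0.237875 = 340.00 / 0.237875 ≈ 1429.3
  x_2 = (0.1575·700 + 0.4750·150 + 0.1450·200) / 0.237875 = 210.50 / 0.237875 ≈ 884.9
  x_3 = (0.0325·700 + 0.0225·150 + 0.4075·200) / 0.237875 = 107.625 / 0.237875 ≈ 452.4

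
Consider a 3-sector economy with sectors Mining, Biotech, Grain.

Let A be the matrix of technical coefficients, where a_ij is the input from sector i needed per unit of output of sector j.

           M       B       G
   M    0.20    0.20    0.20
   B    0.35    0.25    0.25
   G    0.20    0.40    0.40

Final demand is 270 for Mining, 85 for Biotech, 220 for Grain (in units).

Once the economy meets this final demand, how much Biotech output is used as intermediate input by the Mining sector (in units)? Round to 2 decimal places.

z_BM = 320.15

I − A =
  [   0.80    -0.20    -0.20]
  [  -0.35     0.75    -0.25]
  [  -0.20    -0.40     0.60]
Cofactors of I−A, C_ij = (−1)^(i+j)·(minor ij) (rows/columns in the sector order above):
  C_11 = (0.75)(0.60) − (-0.25)(-0.40) = 0.3500
  C_12 = −[(-0.35)(0.60) − (-0.25)(-0.20)] = 0.2600
  C_13 = (-0.35)(-0.40) − (0.75)(-0.20) = 0.2900
  C_21 = −[(-0.20)(0.60) − (-0.20)(-0.40)] = 0.2000
  C_22 = (0.80)(0.60) − (-0.20)(-0.20) = 0.4400
  C_23 = −[(0.80)(-0.40) − (-0.20)(-0.20)] = 0.3600
  C_31 = (-0.20)(-0.25) − (-0.20)(0.75) = 0.2000
  C_32 = −[(0.80)(-0.25) − (-0.20)(-0.35)] = 0.2700
  C_33 = (0.80)(0.75) − (-0.20)(-0.35) = 0.5300
det(I−A) = Σ_j (I−A)_1j·C_1j = (0.80)(0.3500) + (-0.20)(0.2600) + (-0.20)(0.2900) = 0.1700
adj(I−A) = Cᵀ =
  [ 0.3500   0.2000   0.2000]
  [ 0.2600   0.4400   0.2700]
  [ 0.2900   0.3600   0.5300]
(I − A)⁻¹ = adj(I−A) / det(I−A) ≈
  [   2.0588     1.1765     1.1765]
  [   1.5294     2.5882     1.5882]
  [   1.7059     2.1176     3.1176]
First solve x = (I − A)⁻¹ d = adj(I−A)·d / det(I−A); in particular x_M = (0.3500·270 + 0.2000·85 + 0.2000·220) / 0.1700 = 155.50 / 0.1700 ≈ 914.7059.
Intermediate flow from B to M: z_BM = a_BM · x_M = 0.35 × 155.50 / 0.1700 = 54.425 / 0.1700 ≈ 320.15.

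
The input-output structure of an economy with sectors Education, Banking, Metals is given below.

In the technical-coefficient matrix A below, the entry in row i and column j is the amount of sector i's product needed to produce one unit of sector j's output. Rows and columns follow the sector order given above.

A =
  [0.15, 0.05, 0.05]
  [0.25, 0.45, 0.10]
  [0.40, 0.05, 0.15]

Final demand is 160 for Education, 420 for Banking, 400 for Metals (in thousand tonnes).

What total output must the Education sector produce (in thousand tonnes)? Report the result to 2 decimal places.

x_E = 287.09

I − A =
  [   0.85    -0.05    -0.05]
  [  -0.25     0.55    -0.10]
  [  -0.40    -0.05     0.85]
Cofactors of I−A, C_ij = (−1)^(i+j)·(minor ij) (rows/columns in the sector order above):
  C_11 = (0.55)(0.85) − (-0.10)(-0.05) = 0.4625
  C_12 = −[(-0.25)(0.85) − (-0.10)(-0.40)] = 0.2525
  C_13 = (-0.25)(-0.05) − (0.55)(-0.40) = 0.2325
  C_21 = −[(-0.05)(0.85) − (-0.05)(-0.05)] = 0.0450
  C_22 = (0.85)(0.85) − (-0.05)(-0.40) = 0.7025
  C_23 = −[(0.85)(-0.05) − (-0.05)(-0.40)] = 0.0625
  C_31 = (-0.05)(-0.10) − (-0.05)(0.55) = 0.0325
  C_32 = −[(0.85)(-0.10) − (-0.05)(-0.25)] = 0.0975
  C_33 = (0.85)(0.55) − (-0.05)(-0.25) = 0.4550
det(I−A) = Σ_j (I−A)_1j·C_1j = (0.85)(0.4625) + (-0.05)(0.2525) + (-0.05)(0.2325) = 0.368875
adj(I−A) = Cᵀ =
  [ 0.4625   0.0450   0.0325]
  [ 0.2525   0.7025   0.0975]
  [ 0.2325   0.0625   0.4550]
(I − A)⁻¹ = adj(I−A) / det(I−A) ≈
  [   1.2538     0.1220     0.0881]
  [   0.6845     1.9044     0.2643]
  [   0.6303     0.1694     1.2335]
x = (I − A)⁻¹ d = adj(I−A)·d / det(I−A), with det(I−A) = 0.368875:
  x_E = (0.4625·160 + 0.0450·420 + 0.0325·400) / 0.368875 = 105.90 / 0.368875 ≈ 287.09
  x_B = (0.2525·160 + 0.7025·420 + 0.0975·400) / 0.368875 = 374.45 / 0.368875 ≈ 1015.11
  x_M = (0.2325·160 + 0.0625·420 + 0.4550·400) / 0.368875 = 245.45 / 0.368875 ≈ 665.40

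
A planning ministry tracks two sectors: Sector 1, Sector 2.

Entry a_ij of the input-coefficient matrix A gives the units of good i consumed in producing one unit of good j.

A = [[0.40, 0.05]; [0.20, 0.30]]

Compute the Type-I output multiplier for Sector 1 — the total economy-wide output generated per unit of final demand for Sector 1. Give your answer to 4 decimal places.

I − A =
  [   0.60    -0.05]
  [  -0.20     0.70]
det(I−A) = (0.60)(0.70) − (-0.05)(-0.20) = 0.4100
adj(I−A) = [[0.70, 0.05], [0.20, 0.60]]
(I − A)⁻¹ = adj(I−A) / det(I−A) ≈
  [   1.70732     0.12195]
  [   0.48780     1.46341]
The output multiplier for sector j is the column-j sum of the Leontief inverse (I − A)⁻¹ = adj(I−A) / det(I−A).
Column 1 of adj(I−A): (0.70, 0.20); det(I−A) = 0.4100.
m_1 = (0.70 + 0.20) / 0.4100 = 0.90 / 0.4100 ≈ 2.1951.

m_1 = 2.1951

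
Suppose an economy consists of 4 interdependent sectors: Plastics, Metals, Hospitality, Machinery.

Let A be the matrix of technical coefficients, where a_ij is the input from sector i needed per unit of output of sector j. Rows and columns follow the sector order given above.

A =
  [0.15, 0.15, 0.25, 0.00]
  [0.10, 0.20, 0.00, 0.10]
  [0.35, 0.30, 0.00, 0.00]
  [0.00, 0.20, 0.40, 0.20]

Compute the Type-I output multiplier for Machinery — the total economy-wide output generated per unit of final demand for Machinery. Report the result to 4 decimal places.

I − A =
  [   0.85    -0.15    -0.25     0.00]
  [  -0.10     0.80     0.00    -0.10]
  [  -0.35    -0.30     1.00     0.00]
  [   0.00    -0.20    -0.40     0.80]
Compute the cofactors C_ij = (−1)^(i+j)·(3×3 minor ij) of I−A; the adjugate is their transpose:
adj(I−A) = Cᵀ =
  [ 0.60800   0.18000   0.16100   0.02250]
  [ 0.09400   0.61000   0.05400   0.07625]
  [ 0.24100   0.24600   0.51500   0.03075]
  [ 0.14400   0.27550   0.27100   0.58750]
det(I−A) = Σ_j (I−A)_1j·C_1j = (0.85)(0.60800) + (-0.15)(0.09400) + (-0.25)(0.24100) + (0.00)(0.14400) = 0.44245
(I − A)⁻¹ = adj(I−A) / det(I−A) ≈
  [   1.37417     0.40683     0.36388     0.05085]
  [   0.21245     1.37869     0.12205     0.17234]
  [   0.54469     0.55600     1.16397     0.06950]
  [   0.32546     0.62267     0.61250     1.32783]
The output multiplier for sector j is the column-j sum of the Leontief inverse (I − A)⁻¹ = adj(I−A) / det(I−A).
Column 4 of adj(I−A): (0.02250, 0.07625, 0.03075, 0.58750); det(I−A) = 0.44245.
m_4 = (0.02250 + 0.07625 + 0.03075 + 0.58750) / 0.44245 = 0.717 / 0.44245 ≈ 1.6205.

m_4 = 1.6205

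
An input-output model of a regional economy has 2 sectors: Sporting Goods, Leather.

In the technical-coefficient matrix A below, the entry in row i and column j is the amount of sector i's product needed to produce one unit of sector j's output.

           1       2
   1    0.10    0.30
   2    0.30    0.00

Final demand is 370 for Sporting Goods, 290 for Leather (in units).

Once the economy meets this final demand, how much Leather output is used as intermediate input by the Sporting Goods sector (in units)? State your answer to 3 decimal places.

z_21 = 169.259

I − A =
  [   0.90    -0.30]
  [  -0.30     1.00]
det(I−A) = (0.90)(1.00) − (-0.30)(-0.30) = 0.8100
adj(I−A) = [[1.00, 0.30], [0.30, 0.90]]
(I − A)⁻¹ = adj(I−A) / det(I−A) ≈
  [   1.2346     0.3704]
  [   0.3704     1.1111]
First solve x = (I − A)⁻¹ d = adj(I−A)·d / det(I−A); in particular x_1 = (1.00·370 + 0.30·290) / 0.8100 = 457.00 / 0.8100 ≈ 564.19753.
Intermediate flow from 2 to 1: z_21 = a_21 · x_1 = 0.30 × 457.00 / 0.8100 = 137.10 / 0.8100 ≈ 169.259.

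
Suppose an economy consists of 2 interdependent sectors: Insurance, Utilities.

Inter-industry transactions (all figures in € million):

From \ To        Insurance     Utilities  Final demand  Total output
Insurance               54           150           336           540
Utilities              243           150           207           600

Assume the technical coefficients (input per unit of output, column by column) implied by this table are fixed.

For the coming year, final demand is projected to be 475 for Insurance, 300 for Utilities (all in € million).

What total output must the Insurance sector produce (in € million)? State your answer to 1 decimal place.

x_1 = 766.7

Technical coefficients a_ij = z_ij / X_j:
  a_11 = 54/540 = 0.10, a_21 = 243/540 = 0.45
  a_12 = 150/600 = 0.25, a_22 = 150/600 = 0.25
I − A =
  [   0.90    -0.25]
  [  -0.45     0.75]
det(I−A) = (0.90)(0.75) − (-0.25)(-0.45) = 0.5625
adj(I−A) = [[0.75, 0.25], [0.45, 0.90]]
(I − A)⁻¹ = adj(I−A) / det(I−A) ≈
  [   1.3333     0.4444]
  [   0.8000     1.6000]
x = (I − A)⁻¹ d = adj(I−A)·d / det(I−A), with det(I−A) = 0.5625:
  x_1 = (0.75·475 + 0.25·300) / 0.5625 = 431.25 / 0.5625 ≈ 766.7
  x_2 = (0.45·475 + 0.90·300) / 0.5625 = 483.75 / 0.5625 = 860.0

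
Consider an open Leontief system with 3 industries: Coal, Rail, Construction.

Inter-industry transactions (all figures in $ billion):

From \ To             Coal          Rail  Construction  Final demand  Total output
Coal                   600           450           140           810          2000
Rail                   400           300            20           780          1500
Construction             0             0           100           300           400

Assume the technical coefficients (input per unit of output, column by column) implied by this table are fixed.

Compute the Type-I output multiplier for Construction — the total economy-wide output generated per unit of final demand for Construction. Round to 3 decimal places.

m_3 = 2.400

Technical coefficients a_ij = z_ij / X_j:
  a_11 = 600/2000 = 0.30, a_21 = 400/2000 = 0.20, a_31 = 0/2000 = 0.00
  a_12 = 450/1500 = 0.30, a_22 = 300/1500 = 0.20, a_32 = 0/1500 = 0.00
  a_13 = 140/400 = 0.35, a_23 = 20/400 = 0.05, a_33 = 100/400 = 0.25
I − A =
  [   0.70    -0.30    -0.35]
  [  -0.20     0.80    -0.05]
  [   0.00     0.00     0.75]
Cofactors of I−A, C_ij = (−1)^(i+j)·(minor ij) (rows/columns in the sector order above):
  C_11 = (0.80)(0.75) − (-0.05)(0.00) = 0.6000
  C_12 = −[(-0.20)(0.75) − (-0.05)(0.00)] = 0.1500
  C_13 = (-0.20)(0.00) − (0.80)(0.00) = 0.0000
  C_21 = −[(-0.30)(0.75) − (-0.35)(0.00)] = 0.2250
  C_22 = (0.70)(0.75) − (-0.35)(0.00) = 0.5250
  C_23 = −[(0.70)(0.00) − (-0.30)(0.00)] = 0.0000
  C_31 = (-0.30)(-0.05) − (-0.35)(0.80) = 0.2950
  C_32 = −[(0.70)(-0.05) − (-0.35)(-0.20)] = 0.1050
  C_33 = (0.70)(0.80) − (-0.30)(-0.20) = 0.5000
det(I−A) = Σ_j (I−A)_1j·C_1j = (0.70)(0.6000) + (-0.30)(0.1500) + (-0.35)(0.0000) = 0.3750
adj(I−A) = Cᵀ =
  [ 0.6000   0.2250   0.2950]
  [ 0.1500   0.5250   0.1050]
  [ 0.0000   0.0000   0.5000]
(I − A)⁻¹ = adj(I−A) / det(I−A) ≈
  [   1.6000     0.6000     0.7867]
  [   0.4000     1.4000     0.2800]
  [   0.0000     0.0000     1.3333]
The output multiplier for sector j is the column-j sum of the Leontief inverse (I − A)⁻¹ = adj(I−A) / det(I−A).
Column 3 of adj(I−A): (0.2950, 0.1050, 0.5000); det(I−A) = 0.3750.
m_3 = (0.2950 + 0.1050 + 0.5000) / 0.3750 = 0.90 / 0.3750 = 2.400.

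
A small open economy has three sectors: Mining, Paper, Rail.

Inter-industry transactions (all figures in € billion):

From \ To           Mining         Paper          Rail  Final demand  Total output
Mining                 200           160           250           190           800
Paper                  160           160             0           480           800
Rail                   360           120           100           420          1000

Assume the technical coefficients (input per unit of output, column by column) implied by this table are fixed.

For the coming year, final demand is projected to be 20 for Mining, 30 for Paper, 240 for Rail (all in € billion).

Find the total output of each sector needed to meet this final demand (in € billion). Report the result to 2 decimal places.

Technical coefficients a_ij = z_ij / X_j:
  a_11 = 200/800 = 0.25, a_21 = 160/800 = 0.20, a_31 = 360/800 = 0.45
  a_12 = 160/800 = 0.20, a_22 = 160/800 = 0.20, a_32 = 120/800 = 0.15
  a_13 = 250/1000 = 0.25, a_23 = 0/1000 = 0.00, a_33 = 100/1000 = 0.10
I − A =
  [   0.75    -0.20    -0.25]
  [  -0.20     0.80     0.00]
  [  -0.45    -0.15     0.90]
Cofactors of I−A, C_ij = (−1)^(i+j)·(minor ij) (rows/columns in the sector order above):
  C_11 = (0.80)(0.90) − (0.00)(-0.15) = 0.7200
  C_12 = −[(-0.20)(0.90) − (0.00)(-0.45)] = 0.1800
  C_13 = (-0.20)(-0.15) − (0.80)(-0.45) = 0.3900
  C_21 = −[(-0.20)(0.90) − (-0.25)(-0.15)] = 0.2175
  C_22 = (0.75)(0.90) − (-0.25)(-0.45) = 0.5625
  C_23 = −[(0.75)(-0.15) − (-0.20)(-0.45)] = 0.2025
  C_31 = (-0.20)(0.00) − (-0.25)(0.80) = 0.2000
  C_32 = −[(0.75)(0.00) − (-0.25)(-0.20)] = 0.0500
  C_33 = (0.75)(0.80) − (-0.20)(-0.20) = 0.5600
det(I−A) = Σ_j (I−A)_1j·C_1j = (0.75)(0.7200) + (-0.20)(0.1800) + (-0.25)(0.3900) = 0.4065
adj(I−A) = Cᵀ =
  [ 0.7200   0.2175   0.2000]
  [ 0.1800   0.5625   0.0500]
  [ 0.3900   0.2025   0.5600]
(I − A)⁻¹ = adj(I−A) / det(I−A) ≈
  [   1.7712     0.5351     0.4920]
  [   0.4428     1.3838     0.1230]
  [   0.9594     0.4982     1.3776]
x = (I − A)⁻¹ d = adj(I−A)·d / det(I−A), with det(I−A) = 0.4065:
  x_1 = (0.7200·20 + 0.2175·30 + 0.2000·240) / 0.4065 = 68.925 / 0.4065 ≈ 169.56
  x_2 = (0.1800·20 + 0.5625·30 + 0.0500·240) / 0.4065 = 32.475 / 0.4065 ≈ 79.89
  x_3 = (0.3900·20 + 0.2025·30 + 0.5600·240) / 0.4065 = 148.275 / 0.4065 ≈ 364.76

x_1 = 169.56, x_2 = 79.89, x_3 = 364.76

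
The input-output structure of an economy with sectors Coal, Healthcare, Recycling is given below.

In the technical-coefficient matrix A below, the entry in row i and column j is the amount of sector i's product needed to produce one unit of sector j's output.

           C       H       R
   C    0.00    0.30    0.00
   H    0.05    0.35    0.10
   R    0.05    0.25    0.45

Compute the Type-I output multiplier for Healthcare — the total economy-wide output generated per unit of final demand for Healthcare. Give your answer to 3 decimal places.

m_H = 3.036

I − A =
  [   1.00    -0.30     0.00]
  [  -0.05     0.65    -0.10]
  [  -0.05    -0.25     0.55]
Cofactors of I−A, C_ij = (−1)^(i+j)·(minor ij) (rows/columns in the sector order above):
  C_11 = (0.65)(0.55) − (-0.10)(-0.25) = 0.3325
  C_12 = −[(-0.05)(0.55) − (-0.10)(-0.05)] = 0.0325
  C_13 = (-0.05)(-0.25) − (0.65)(-0.05) = 0.0450
  C_21 = −[(-0.30)(0.55) − (0.00)(-0.25)] = 0.1650
  C_22 = (1.00)(0.55) − (0.00)(-0.05) = 0.5500
  C_23 = −[(1.00)(-0.25) − (-0.30)(-0.05)] = 0.2650
  C_31 = (-0.30)(-0.10) − (0.00)(0.65) = 0.0300
  C_32 = −[(1.00)(-0.10) − (0.00)(-0.05)] = 0.1000
  C_33 = (1.00)(0.65) − (-0.30)(-0.05) = 0.6350
det(I−A) = Σ_j (I−A)_1j·C_1j = (1.00)(0.3325) + (-0.30)(0.0325) + (0.00)(0.0450) = 0.32275
adj(I−A) = Cᵀ =
  [ 0.3325   0.1650   0.0300]
  [ 0.0325   0.5500   0.1000]
  [ 0.0450   0.2650   0.6350]
(I − A)⁻¹ = adj(I−A) / det(I−A) ≈
  [   1.0302     0.5112     0.0930]
  [   0.1007     1.7041     0.3098]
  [   0.1394     0.8211     1.9675]
The output multiplier for sector j is the column-j sum of the Leontief inverse (I − A)⁻¹ = adj(I−A) / det(I−A).
Column H of adj(I−A): (0.1650, 0.5500, 0.2650); det(I−A) = 0.32275.
m_H = (0.1650 + 0.5500 + 0.2650) / 0.32275 = 0.98 / 0.32275 ≈ 3.036.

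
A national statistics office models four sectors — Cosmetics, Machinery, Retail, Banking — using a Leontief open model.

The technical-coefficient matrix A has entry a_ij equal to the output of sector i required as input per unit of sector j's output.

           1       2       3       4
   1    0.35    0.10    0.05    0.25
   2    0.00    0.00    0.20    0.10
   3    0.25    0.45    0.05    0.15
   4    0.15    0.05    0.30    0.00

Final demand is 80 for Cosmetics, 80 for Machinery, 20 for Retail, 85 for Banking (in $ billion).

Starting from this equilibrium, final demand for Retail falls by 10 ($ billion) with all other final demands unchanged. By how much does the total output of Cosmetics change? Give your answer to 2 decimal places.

I − A =
  [   0.65    -0.10    -0.05    -0.25]
  [   0.00     1.00    -0.20    -0.10]
  [  -0.25    -0.45     0.95    -0.15]
  [  -0.15    -0.05    -0.30     1.00]
Compute the cofactors C_ij = (−1)^(i+j)·(3×3 minor ij) of I−A; the adjugate is their transpose:
adj(I−A) = Cᵀ =
  [ 0.795250   0.159000   0.150250   0.237250]
  [ 0.076250   0.520250   0.142750   0.092500]
  [ 0.278000   0.310875   0.607750   0.191750]
  [ 0.206500   0.143125   0.212000   0.541500]
det(I−A) = Σ_j (I−A)_1j·C_1j = (0.65)(0.795250) + (-0.10)(0.076250) + (-0.05)(0.278000) + (-0.25)(0.206500) = 0.4437625
(I − A)⁻¹ = adj(I−A) / det(I−A) ≈
  [   1.7921     0.3583     0.3386     0.5346]
  [   0.1718     1.1724     0.3217     0.2084]
  [   0.6265     0.7005     1.3695     0.4321]
  [   0.4653     0.3225     0.4777     1.2202]
Δx = (I − A)⁻¹ Δd with Δd having -10 in the Retail component and 0 elsewhere.
So Δx_1 = L_13 · (-10), where L_13 = adj(I−A)_13 / det(I−A) = 0.150250 / 0.4437625.
Δx_1 = 0.150250 × (-10) / 0.4437625 = -1.5025 / 0.4437625 ≈ -3.39.

Δx_1 = -3.39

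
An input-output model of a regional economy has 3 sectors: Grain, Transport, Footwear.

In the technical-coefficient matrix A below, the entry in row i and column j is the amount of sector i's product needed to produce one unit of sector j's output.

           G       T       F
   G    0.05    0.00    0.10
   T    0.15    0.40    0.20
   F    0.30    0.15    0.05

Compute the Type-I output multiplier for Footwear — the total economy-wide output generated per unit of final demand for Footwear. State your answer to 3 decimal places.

I − A =
  [   0.95     0.00    -0.10]
  [  -0.15     0.60    -0.20]
  [  -0.30    -0.15     0.95]
Cofactors of I−A, C_ij = (−1)^(i+j)·(minor ij) (rows/columns in the sector order above):
  C_11 = (0.60)(0.95) − (-0.20)(-0.15) = 0.5400
  C_12 = −[(-0.15)(0.95) − (-0.20)(-0.30)] = 0.2025
  C_13 = (-0.15)(-0.15) − (0.60)(-0.30) = 0.2025
  C_21 = −[(0.00)(0.95) − (-0.10)(-0.15)] = 0.0150
  C_22 = (0.95)(0.95) − (-0.10)(-0.30) = 0.8725
  C_23 = −[(0.95)(-0.15) − (0.00)(-0.30)] = 0.1425
  C_31 = (0.00)(-0.20) − (-0.10)(0.60) = 0.0600
  C_32 = −[(0.95)(-0.20) − (-0.10)(-0.15)] = 0.2050
  C_33 = (0.95)(0.60) − (0.00)(-0.15) = 0.5700
det(I−A) = Σ_j (I−A)_1j·C_1j = (0.95)(0.5400) + (0.00)(0.2025) + (-0.10)(0.2025) = 0.49275
adj(I−A) = Cᵀ =
  [ 0.5400   0.0150   0.0600]
  [ 0.2025   0.8725   0.2050]
  [ 0.2025   0.1425   0.5700]
(I − A)⁻¹ = adj(I−A) / det(I−A) ≈
  [   1.0959     0.0304     0.1218]
  [   0.4110     1.7707     0.4160]
  [   0.4110     0.2892     1.1568]
The output multiplier for sector j is the column-j sum of the Leontief inverse (I − A)⁻¹ = adj(I−A) / det(I−A).
Column F of adj(I−A): (0.0600, 0.2050, 0.5700); det(I−A) = 0.49275.
m_F = (0.0600 + 0.2050 + 0.5700) / 0.49275 = 0.835 / 0.49275 ≈ 1.695.

m_F = 1.695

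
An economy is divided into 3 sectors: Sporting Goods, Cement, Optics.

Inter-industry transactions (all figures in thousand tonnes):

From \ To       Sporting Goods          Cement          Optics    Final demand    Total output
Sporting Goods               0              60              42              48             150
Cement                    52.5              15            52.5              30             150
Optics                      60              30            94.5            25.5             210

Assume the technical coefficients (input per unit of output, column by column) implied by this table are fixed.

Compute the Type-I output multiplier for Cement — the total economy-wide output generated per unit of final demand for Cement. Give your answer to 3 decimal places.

Technical coefficients a_ij = z_ij / X_j:
  a_11 = 0/150 = 0.00, a_21 = 52.5/150 = 0.35, a_31 = 60/150 = 0.40
  a_12 = 60/150 = 0.40, a_22 = 15/150 = 0.10, a_32 = 30/150 = 0.20
  a_13 = 42/210 = 0.20, a_23 = 52.5/210 = 0.25, a_33 = 94.5/210 = 0.45
I − A =
  [   1.00    -0.40    -0.20]
  [  -0.35     0.90    -0.25]
  [  -0.40    -0.20     0.55]
Cofactors of I−A, C_ij = (−1)^(i+j)·(minor ij) (rows/columns in the sector order above):
  C_11 = (0.90)(0.55) − (-0.25)(-0.20) = 0.4450
  C_12 = −[(-0.35)(0.55) − (-0.25)(-0.40)] = 0.2925
  C_13 = (-0.35)(-0.20) − (0.90)(-0.40) = 0.4300
  C_21 = −[(-0.40)(0.55) − (-0.20)(-0.20)] = 0.2600
  C_22 = (1.00)(0.55) − (-0.20)(-0.40) = 0.4700
  C_23 = −[(1.00)(-0.20) − (-0.40)(-0.40)] = 0.3600
  C_31 = (-0.40)(-0.25) − (-0.20)(0.90) = 0.2800
  C_32 = −[(1.00)(-0.25) − (-0.20)(-0.35)] = 0.3200
  C_33 = (1.00)(0.90) − (-0.40)(-0.35) = 0.7600
det(I−A) = Σ_j (I−A)_1j·C_1j = (1.00)(0.4450) + (-0.40)(0.2925) + (-0.20)(0.4300) = 0.2420
adj(I−A) = Cᵀ =
  [ 0.4450   0.2600   0.2800]
  [ 0.2925   0.4700   0.3200]
  [ 0.4300   0.3600   0.7600]
(I − A)⁻¹ = adj(I−A) / det(I−A) ≈
  [   1.8388     1.0744     1.1570]
  [   1.2087     1.9421     1.3223]
  [   1.7769     1.4876     3.1405]
The output multiplier for sector j is the column-j sum of the Leontief inverse (I − A)⁻¹ = adj(I−A) / det(I−A).
Column 2 of adj(I−A): (0.2600, 0.4700, 0.3600); det(I−A) = 0.2420.
m_2 = (0.2600 + 0.4700 + 0.3600) / 0.2420 = 1.09 / 0.2420 ≈ 4.504.

m_2 = 4.504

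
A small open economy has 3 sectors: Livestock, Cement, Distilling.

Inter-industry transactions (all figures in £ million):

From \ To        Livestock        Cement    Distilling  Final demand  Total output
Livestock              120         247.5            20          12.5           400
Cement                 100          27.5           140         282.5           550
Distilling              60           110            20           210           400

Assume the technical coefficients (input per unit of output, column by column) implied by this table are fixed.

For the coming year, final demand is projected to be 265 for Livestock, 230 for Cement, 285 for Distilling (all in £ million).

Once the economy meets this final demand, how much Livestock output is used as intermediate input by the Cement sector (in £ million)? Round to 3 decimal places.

z_12 = 306.485

Technical coefficients a_ij = z_ij / X_j:
  a_11 = 120/400 = 0.30, a_21 = 100/400 = 0.25, a_31 = 60/400 = 0.15
  a_12 = 247.5/550 = 0.45, a_22 = 27.5/550 = 0.05, a_32 = 110/550 = 0.20
  a_13 = 20/400 = 0.05, a_23 = 140/400 = 0.35, a_33 = 20/400 = 0.05
I − A =
  [   0.70    -0.45    -0.05]
  [  -0.25     0.95    -0.35]
  [  -0.15    -0.20     0.95]
Cofactors of I−A, C_ij = (−1)^(i+j)·(minor ij) (rows/columns in the sector order above):
  C_11 = (0.95)(0.95) − (-0.35)(-0.20) = 0.8325
  C_12 = −[(-0.25)(0.95) − (-0.35)(-0.15)] = 0.2900
  C_13 = (-0.25)(-0.20) − (0.95)(-0.15) = 0.1925
  C_21 = −[(-0.45)(0.95) − (-0.05)(-0.20)] = 0.4375
  C_22 = (0.70)(0.95) − (-0.05)(-0.15) = 0.6575
  C_23 = −[(0.70)(-0.20) − (-0.45)(-0.15)] = 0.2075
  C_31 = (-0.45)(-0.35) − (-0.05)(0.95) = 0.2050
  C_32 = −[(0.70)(-0.35) − (-0.05)(-0.25)] = 0.2575
  C_33 = (0.70)(0.95) − (-0.45)(-0.25) = 0.5525
det(I−A) = Σ_j (I−A)_1j·C_1j = (0.70)(0.8325) + (-0.45)(0.2900) + (-0.05)(0.1925) = 0.442625
adj(I−A) = Cᵀ =
  [ 0.8325   0.4375   0.2050]
  [ 0.2900   0.6575   0.2575]
  [ 0.1925   0.2075   0.5525]
(I − A)⁻¹ = adj(I−A) / det(I−A) ≈
  [   1.8808     0.9884     0.4631]
  [   0.6552     1.4855     0.5818]
  [   0.4349     0.4688     1.2482]
First solve x = (I − A)⁻¹ d = adj(I−A)·d / det(I−A); in particular x_2 = (0.2900·265 + 0.6575·230 + 0.2575·285) / 0.442625 = 301.4625 / 0.442625 ≈ 681.07879.
Intermediate flow from 1 to 2: z_12 = a_12 · x_2 = 0.45 × 301.4625 / 0.442625 = 135.658125 / 0.442625 ≈ 306.485.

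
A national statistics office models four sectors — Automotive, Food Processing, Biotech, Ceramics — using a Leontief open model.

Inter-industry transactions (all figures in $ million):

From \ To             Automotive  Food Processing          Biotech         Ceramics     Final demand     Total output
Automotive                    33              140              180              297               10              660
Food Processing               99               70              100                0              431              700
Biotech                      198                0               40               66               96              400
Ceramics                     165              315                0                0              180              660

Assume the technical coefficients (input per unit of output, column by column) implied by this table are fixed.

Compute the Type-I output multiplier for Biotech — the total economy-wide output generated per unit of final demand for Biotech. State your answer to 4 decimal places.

Technical coefficients a_ij = z_ij / X_j:
  a_11 = 33/660 = 0.05, a_21 = 99/660 = 0.15, a_31 = 198/660 = 0.30, a_41 = 165/660 = 0.25
  a_12 = 140/700 = 0.20, a_22 = 70/700 = 0.10, a_32 = 0/700 = 0.00, a_42 = 315/700 = 0.45
  a_13 = 180/400 = 0.45, a_23 = 100/400 = 0.25, a_33 = 40/400 = 0.10, a_43 = 0/400 = 0.00
  a_14 = 297/660 = 0.45, a_24 = 0/660 = 0.00, a_34 = 66/660 = 0.10, a_44 = 0/660 = 0.00
I − A =
  [   0.95    -0.20    -0.45    -0.45]
  [  -0.15     0.90    -0.25     0.00]
  [  -0.30     0.00     0.90    -0.10]
  [  -0.25    -0.45     0.00     1.00]
Compute the cofactors C_ij = (−1)^(i+j)·(3×3 minor ij) of I−A; the adjugate is their transpose:
adj(I−A) = Cᵀ =
  [ 0.798750   0.382500   0.505625   0.410000]
  [ 0.216250   0.607500   0.276875   0.125000]
  [ 0.299250   0.168500   0.693375   0.204000]
  [ 0.297000   0.369000   0.251000   0.606000]
det(I−A) = Σ_j (I−A)_1j·C_1j = (0.95)(0.798750) + (-0.20)(0.216250) + (-0.45)(0.299250) + (-0.45)(0.297000) = 0.44725
(I − A)⁻¹ = adj(I−A) / det(I−A) ≈
  [   1.78591     0.85523     1.13052     0.91671]
  [   0.48351     1.35830     0.61906     0.27949]
  [   0.66909     0.37675     1.55031     0.45612]
  [   0.66406     0.82504     0.56121     1.35495]
The output multiplier for sector j is the column-j sum of the Leontief inverse (I − A)⁻¹ = adj(I−A) / det(I−A).
Column 3 of adj(I−A): (0.505625, 0.276875, 0.693375, 0.251000); det(I−A) = 0.44725.
m_3 = (0.505625 + 0.276875 + 0.693375 + 0.251000) / 0.44725 = 1.726875 / 0.44725 ≈ 3.8611.

m_3 = 3.8611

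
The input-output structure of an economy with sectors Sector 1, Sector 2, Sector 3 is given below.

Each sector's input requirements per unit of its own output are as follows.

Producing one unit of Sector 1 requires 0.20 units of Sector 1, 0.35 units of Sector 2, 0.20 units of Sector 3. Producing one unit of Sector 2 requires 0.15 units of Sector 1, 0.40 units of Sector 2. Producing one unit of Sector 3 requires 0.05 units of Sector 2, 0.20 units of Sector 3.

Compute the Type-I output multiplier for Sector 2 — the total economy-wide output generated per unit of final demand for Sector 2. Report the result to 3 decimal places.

m_2 = 2.320

I − A =
  [   0.80    -0.15     0.00]
  [  -0.35     0.60    -0.05]
  [  -0.20     0.00     0.80]
Cofactors of I−A, C_ij = (−1)^(i+j)·(minor ij) (rows/columns in the sector order above):
  C_11 = (0.60)(0.80) − (-0.05)(0.00) = 0.4800
  C_12 = −[(-0.35)(0.80) − (-0.05)(-0.20)] = 0.2900
  C_13 = (-0.35)(0.00) − (0.60)(-0.20) = 0.1200
  C_21 = −[(-0.15)(0.80) − (0.00)(0.00)] = 0.1200
  C_22 = (0.80)(0.80) − (0.00)(-0.20) = 0.6400
  C_23 = −[(0.80)(0.00) − (-0.15)(-0.20)] = 0.0300
  C_31 = (-0.15)(-0.05) − (0.00)(0.60) = 0.0075
  C_32 = −[(0.80)(-0.05) − (0.00)(-0.35)] = 0.0400
  C_33 = (0.80)(0.60) − (-0.15)(-0.35) = 0.4275
det(I−A) = Σ_j (I−A)_1j·C_1j = (0.80)(0.4800) + (-0.15)(0.2900) + (0.00)(0.1200) = 0.3405
adj(I−A) = Cᵀ =
  [ 0.4800   0.1200   0.0075]
  [ 0.2900   0.6400   0.0400]
  [ 0.1200   0.0300   0.4275]
(I − A)⁻¹ = adj(I−A) / det(I−A) ≈
  [   1.4097     0.3524     0.0220]
  [   0.8517     1.8796     0.1175]
  [   0.3524     0.0881     1.2555]
The output multiplier for sector j is the column-j sum of the Leontief inverse (I − A)⁻¹ = adj(I−A) / det(I−A).
Column 2 of adj(I−A): (0.1200, 0.6400, 0.0300); det(I−A) = 0.3405.
m_2 = (0.1200 + 0.6400 + 0.0300) / 0.3405 = 0.79 / 0.3405 ≈ 2.320.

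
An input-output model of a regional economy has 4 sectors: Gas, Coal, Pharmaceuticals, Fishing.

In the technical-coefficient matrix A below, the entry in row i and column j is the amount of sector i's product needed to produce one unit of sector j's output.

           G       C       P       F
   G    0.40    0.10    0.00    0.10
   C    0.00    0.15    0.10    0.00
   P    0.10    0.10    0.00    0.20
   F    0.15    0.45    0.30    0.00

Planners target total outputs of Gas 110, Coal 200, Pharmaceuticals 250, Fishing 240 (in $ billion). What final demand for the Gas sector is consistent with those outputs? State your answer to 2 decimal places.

d_G = 22.00

I − A =
  [   0.60    -0.10     0.00    -0.10]
  [   0.00     0.85    -0.10     0.00]
  [  -0.10    -0.10     1.00    -0.20]
  [  -0.15    -0.45    -0.30     1.00]
d = (I − A) x:
  d_G = (+0.60)·110 + (-0.10)·200 + (+0.00)·250 + (-0.10)·240 = 22.00
  d_C = (+0.00)·110 + (+0.85)·200 + (-0.10)·250 + (+0.00)·240 = 145.00
  d_P = (-0.10)·110 + (-0.10)·200 + (+1.00)·250 + (-0.20)·240 = 171.00
  d_F = (-0.15)·110 + (-0.45)·200 + (-0.30)·250 + (+1.00)·240 = 58.50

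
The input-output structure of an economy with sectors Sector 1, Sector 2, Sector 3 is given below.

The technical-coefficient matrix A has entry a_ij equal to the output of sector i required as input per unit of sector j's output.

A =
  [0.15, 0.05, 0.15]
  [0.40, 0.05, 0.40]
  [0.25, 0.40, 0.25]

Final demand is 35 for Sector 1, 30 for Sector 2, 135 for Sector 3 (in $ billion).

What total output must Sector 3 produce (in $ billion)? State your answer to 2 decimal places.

x_3 = 335.38

I − A =
  [   0.85    -0.05    -0.15]
  [  -0.40     0.95    -0.40]
  [  -0.25    -0.40     0.75]
Cofactors of I−A, C_ij = (−1)^(i+j)·(minor ij) (rows/columns in the sector order above):
  C_11 = (0.95)(0.75) − (-0.40)(-0.40) = 0.5525
  C_12 = −[(-0.40)(0.75) − (-0.40)(-0.25)] = 0.4000
  C_13 = (-0.40)(-0.40) − (0.95)(-0.25) = 0.3975
  C_21 = −[(-0.05)(0.75) − (-0.15)(-0.40)] = 0.0975
  C_22 = (0.85)(0.75) − (-0.15)(-0.25) = 0.6000
  C_23 = −[(0.85)(-0.40) − (-0.05)(-0.25)] = 0.3525
  C_31 = (-0.05)(-0.40) − (-0.15)(0.95) = 0.1625
  C_32 = −[(0.85)(-0.40) − (-0.15)(-0.40)] = 0.4000
  C_33 = (0.85)(0.95) − (-0.05)(-0.40) = 0.7875
det(I−A) = Σ_j (I−A)_1j·C_1j = (0.85)(0.5525) + (-0.05)(0.4000) + (-0.15)(0.3975) = 0.3900
adj(I−A) = Cᵀ =
  [ 0.5525   0.0975   0.1625]
  [ 0.4000   0.6000   0.4000]
  [ 0.3975   0.3525   0.7875]
(I − A)⁻¹ = adj(I−A) / det(I−A) ≈
  [   1.4167     0.2500     0.4167]
  [   1.0256     1.5385     1.0256]
  [   1.0192     0.9038     2.0192]
x = (I − A)⁻¹ d = adj(I−A)·d / det(I−A), with det(I−A) = 0.3900:
  x_1 = (0.5525·35 + 0.0975·30 + 0.1625·135) / 0.3900 = 44.20 / 0.3900 ≈ 113.33
  x_2 = (0.4000·35 + 0.6000·30 + 0.4000·135) / 0.3900 = 86.00 / 0.3900 ≈ 220.51
  x_3 = (0.3975·35 + 0.3525·30 + 0.7875·135) / 0.3900 = 130.80 / 0.3900 ≈ 335.38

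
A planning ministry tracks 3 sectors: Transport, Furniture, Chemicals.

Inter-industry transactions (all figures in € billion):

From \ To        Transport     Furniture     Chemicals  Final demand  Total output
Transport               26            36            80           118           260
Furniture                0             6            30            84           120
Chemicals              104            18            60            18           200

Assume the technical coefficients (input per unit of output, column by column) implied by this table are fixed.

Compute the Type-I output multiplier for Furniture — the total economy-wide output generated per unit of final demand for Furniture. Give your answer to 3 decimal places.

Technical coefficients a_ij = z_ij / X_j:
  a_11 = 26/260 = 0.10, a_21 = 0/260 = 0.00, a_31 = 104/260 = 0.40
  a_12 = 36/120 = 0.30, a_22 = 6/120 = 0.05, a_32 = 18/120 = 0.15
  a_13 = 80/200 = 0.40, a_23 = 30/200 = 0.15, a_33 = 60/200 = 0.30
I − A =
  [   0.90    -0.30    -0.40]
  [   0.00     0.95    -0.15]
  [  -0.40    -0.15     0.70]
Cofactors of I−A, C_ij = (−1)^(i+j)·(minor ij) (rows/columns in the sector order above):
  C_11 = (0.95)(0.70) − (-0.15)(-0.15) = 0.6425
  C_12 = −[(0.00)(0.70) − (-0.15)(-0.40)] = 0.0600
  C_13 = (0.00)(-0.15) − (0.95)(-0.40) = 0.3800
  C_21 = −[(-0.30)(0.70) − (-0.40)(-0.15)] = 0.2700
  C_22 = (0.90)(0.70) − (-0.40)(-0.40) = 0.4700
  C_23 = −[(0.90)(-0.15) − (-0.30)(-0.40)] = 0.2550
  C_31 = (-0.30)(-0.15) − (-0.40)(0.95) = 0.4250
  C_32 = −[(0.90)(-0.15) − (-0.40)(0.00)] = 0.1350
  C_33 = (0.90)(0.95) − (-0.30)(0.00) = 0.8550
det(I−A) = Σ_j (I−A)_1j·C_1j = (0.90)(0.6425) + (-0.30)(0.0600) + (-0.40)(0.3800) = 0.40825
adj(I−A) = Cᵀ =
  [ 0.6425   0.2700   0.4250]
  [ 0.0600   0.4700   0.1350]
  [ 0.3800   0.2550   0.8550]
(I − A)⁻¹ = adj(I−A) / det(I−A) ≈
  [   1.5738     0.6614     1.0410]
  [   0.1470     1.1513     0.3307]
  [   0.9308     0.6246     2.0943]
The output multiplier for sector j is the column-j sum of the Leontief inverse (I − A)⁻¹ = adj(I−A) / det(I−A).
Column 2 of adj(I−A): (0.2700, 0.4700, 0.2550); det(I−A) = 0.40825.
m_2 = (0.2700 + 0.4700 + 0.2550) / 0.40825 = 0.995 / 0.40825 ≈ 2.437.

m_2 = 2.437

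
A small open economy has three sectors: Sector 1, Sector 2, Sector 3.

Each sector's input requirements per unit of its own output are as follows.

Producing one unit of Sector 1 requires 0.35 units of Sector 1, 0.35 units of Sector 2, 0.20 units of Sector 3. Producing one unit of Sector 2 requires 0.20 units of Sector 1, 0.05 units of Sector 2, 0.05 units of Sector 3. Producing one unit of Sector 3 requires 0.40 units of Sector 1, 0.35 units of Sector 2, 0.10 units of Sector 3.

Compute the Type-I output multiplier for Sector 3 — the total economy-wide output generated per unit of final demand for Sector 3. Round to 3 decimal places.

I − A =
  [   0.65    -0.20    -0.40]
  [  -0.35     0.95    -0.35]
  [  -0.20    -0.05     0.90]
Cofactors of I−A, C_ij = (−1)^(i+j)·(minor ij) (rows/columns in the sector order above):
  C_11 = (0.95)(0.90) − (-0.35)(-0.05) = 0.8375
  C_12 = −[(-0.35)(0.90) − (-0.35)(-0.20)] = 0.3850
  C_13 = (-0.35)(-0.05) − (0.95)(-0.20) = 0.2075
  C_21 = −[(-0.20)(0.90) − (-0.40)(-0.05)] = 0.2000
  C_22 = (0.65)(0.90) − (-0.40)(-0.20) = 0.5050
  C_23 = −[(0.65)(-0.05) − (-0.20)(-0.20)] = 0.0725
  C_31 = (-0.20)(-0.35) − (-0.40)(0.95) = 0.4500
  C_32 = −[(0.65)(-0.35) − (-0.40)(-0.35)] = 0.3675
  C_33 = (0.65)(0.95) − (-0.20)(-0.35) = 0.5475
det(I−A) = Σ_j (I−A)_1j·C_1j = (0.65)(0.8375) + (-0.20)(0.3850) + (-0.40)(0.2075) = 0.384375
adj(I−A) = Cᵀ =
  [ 0.8375   0.2000   0.4500]
  [ 0.3850   0.5050   0.3675]
  [ 0.2075   0.0725   0.5475]
(I − A)⁻¹ = adj(I−A) / det(I−A) ≈
  [   2.1789     0.5203     1.1707]
  [   1.0016     1.3138     0.9561]
  [   0.5398     0.1886     1.4244]
The output multiplier for sector j is the column-j sum of the Leontief inverse (I − A)⁻¹ = adj(I−A) / det(I−A).
Column 3 of adj(I−A): (0.4500, 0.3675, 0.5475); det(I−A) = 0.384375.
m_3 = (0.4500 + 0.3675 + 0.5475) / 0.384375 = 1.365 / 0.384375 ≈ 3.551.

m_3 = 3.551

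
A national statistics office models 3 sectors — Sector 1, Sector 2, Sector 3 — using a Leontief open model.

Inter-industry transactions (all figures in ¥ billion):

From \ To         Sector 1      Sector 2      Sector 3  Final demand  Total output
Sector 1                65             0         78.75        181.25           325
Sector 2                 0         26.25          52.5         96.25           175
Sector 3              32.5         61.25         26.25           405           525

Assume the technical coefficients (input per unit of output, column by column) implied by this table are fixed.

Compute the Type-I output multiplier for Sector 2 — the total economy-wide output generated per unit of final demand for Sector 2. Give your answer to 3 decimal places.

m_2 = 1.780

Technical coefficients a_ij = z_ij / X_j:
  a_11 = 65/325 = 0.20, a_21 = 0/325 = 0.00, a_31 = 32.5/325 = 0.10
  a_12 = 0/175 = 0.00, a_22 = 26.25/175 = 0.15, a_32 = 61.25/175 = 0.35
  a_13 = 78.75/525 = 0.15, a_23 = 52.5/525 = 0.10, a_33 = 26.25/525 = 0.05
I − A =
  [   0.80     0.00    -0.15]
  [   0.00     0.85    -0.10]
  [  -0.10    -0.35     0.95]
Cofactors of I−A, C_ij = (−1)^(i+j)·(minor ij) (rows/columns in the sector order above):
  C_11 = (0.85)(0.95) − (-0.10)(-0.35) = 0.7725
  C_12 = −[(0.00)(0.95) − (-0.10)(-0.10)] = 0.0100
  C_13 = (0.00)(-0.35) − (0.85)(-0.10) = 0.0850
  C_21 = −[(0.00)(0.95) − (-0.15)(-0.35)] = 0.0525
  C_22 = (0.80)(0.95) − (-0.15)(-0.10) = 0.7450
  C_23 = −[(0.80)(-0.35) − (0.00)(-0.10)] = 0.2800
  C_31 = (0.00)(-0.10) − (-0.15)(0.85) = 0.1275
  C_32 = −[(0.80)(-0.10) − (-0.15)(0.00)] = 0.0800
  C_33 = (0.80)(0.85) − (0.00)(0.00) = 0.6800
det(I−A) = Σ_j (I−A)_1j·C_1j = (0.80)(0.7725) + (0.00)(0.0100) + (-0.15)(0.0850) = 0.60525
adj(I−A) = Cᵀ =
  [ 0.7725   0.0525   0.1275]
  [ 0.0100   0.7450   0.0800]
  [ 0.0850   0.2800   0.6800]
(I − A)⁻¹ = adj(I−A) / det(I−A) ≈
  [   1.2763     0.0867     0.2107]
  [   0.0165     1.2309     0.1322]
  [   0.1404     0.4626     1.1235]
The output multiplier for sector j is the column-j sum of the Leontief inverse (I − A)⁻¹ = adj(I−A) / det(I−A).
Column 2 of adj(I−A): (0.0525, 0.7450, 0.2800); det(I−A) = 0.60525.
m_2 = (0.0525 + 0.7450 + 0.2800) / 0.60525 = 1.0775 / 0.60525 ≈ 1.780.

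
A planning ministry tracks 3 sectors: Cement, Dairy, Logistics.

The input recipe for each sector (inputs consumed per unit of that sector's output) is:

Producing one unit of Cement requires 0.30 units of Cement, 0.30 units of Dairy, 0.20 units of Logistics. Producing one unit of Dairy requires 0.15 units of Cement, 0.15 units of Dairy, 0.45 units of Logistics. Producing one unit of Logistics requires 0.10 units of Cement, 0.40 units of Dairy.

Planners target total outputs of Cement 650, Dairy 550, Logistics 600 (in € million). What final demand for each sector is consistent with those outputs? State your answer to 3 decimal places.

I − A =
  [   0.70    -0.15    -0.10]
  [  -0.30     0.85    -0.40]
  [  -0.20    -0.45     1.00]
d = (I − A) x:
  d_1 = (+0.70)·650 + (-0.15)·550 + (-0.10)·600 = 312.500
  d_2 = (-0.30)·650 + (+0.85)·550 + (-0.40)·600 = 32.500
  d_3 = (-0.20)·650 + (-0.45)·550 + (+1.00)·600 = 222.500

d_1 = 312.500, d_2 = 32.500, d_3 = 222.500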